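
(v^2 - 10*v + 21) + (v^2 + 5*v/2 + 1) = 2*v^2 - 15*v/2 + 22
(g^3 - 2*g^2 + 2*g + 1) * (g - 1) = g^4 - 3*g^3 + 4*g^2 - g - 1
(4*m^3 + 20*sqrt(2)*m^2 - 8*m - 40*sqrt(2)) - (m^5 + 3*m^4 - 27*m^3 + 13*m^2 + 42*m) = -m^5 - 3*m^4 + 31*m^3 - 13*m^2 + 20*sqrt(2)*m^2 - 50*m - 40*sqrt(2)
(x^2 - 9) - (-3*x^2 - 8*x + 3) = 4*x^2 + 8*x - 12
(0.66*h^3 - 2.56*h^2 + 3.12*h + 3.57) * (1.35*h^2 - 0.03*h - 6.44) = 0.891*h^5 - 3.4758*h^4 + 0.0383999999999998*h^3 + 21.2123*h^2 - 20.1999*h - 22.9908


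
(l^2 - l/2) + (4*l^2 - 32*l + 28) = 5*l^2 - 65*l/2 + 28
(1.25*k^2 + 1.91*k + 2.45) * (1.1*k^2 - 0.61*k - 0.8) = 1.375*k^4 + 1.3385*k^3 + 0.5299*k^2 - 3.0225*k - 1.96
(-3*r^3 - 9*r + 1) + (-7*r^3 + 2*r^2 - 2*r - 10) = -10*r^3 + 2*r^2 - 11*r - 9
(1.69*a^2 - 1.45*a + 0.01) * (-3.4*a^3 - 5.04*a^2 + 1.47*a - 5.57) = -5.746*a^5 - 3.5876*a^4 + 9.7583*a^3 - 11.5952*a^2 + 8.0912*a - 0.0557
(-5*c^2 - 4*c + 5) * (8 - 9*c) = 45*c^3 - 4*c^2 - 77*c + 40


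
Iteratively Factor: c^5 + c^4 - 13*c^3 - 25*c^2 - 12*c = (c + 3)*(c^4 - 2*c^3 - 7*c^2 - 4*c) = (c - 4)*(c + 3)*(c^3 + 2*c^2 + c) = (c - 4)*(c + 1)*(c + 3)*(c^2 + c) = c*(c - 4)*(c + 1)*(c + 3)*(c + 1)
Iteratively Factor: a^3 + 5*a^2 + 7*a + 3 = (a + 1)*(a^2 + 4*a + 3) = (a + 1)^2*(a + 3)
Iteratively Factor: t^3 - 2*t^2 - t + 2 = (t - 2)*(t^2 - 1) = (t - 2)*(t - 1)*(t + 1)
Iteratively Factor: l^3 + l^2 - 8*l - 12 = (l + 2)*(l^2 - l - 6) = (l + 2)^2*(l - 3)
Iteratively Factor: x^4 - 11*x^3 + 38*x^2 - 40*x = (x - 5)*(x^3 - 6*x^2 + 8*x) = x*(x - 5)*(x^2 - 6*x + 8) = x*(x - 5)*(x - 4)*(x - 2)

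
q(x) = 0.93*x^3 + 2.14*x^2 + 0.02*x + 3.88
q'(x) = 2.79*x^2 + 4.28*x + 0.02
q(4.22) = 111.97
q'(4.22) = 67.77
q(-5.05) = -61.42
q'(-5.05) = 49.56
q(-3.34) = -6.97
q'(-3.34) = 16.85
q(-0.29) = 4.03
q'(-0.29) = -0.99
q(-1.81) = 5.34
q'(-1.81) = 1.41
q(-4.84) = -51.53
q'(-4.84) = 44.66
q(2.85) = 42.85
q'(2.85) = 34.88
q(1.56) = 12.65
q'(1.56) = 13.49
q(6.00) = 281.92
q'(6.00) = 126.14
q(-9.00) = -500.93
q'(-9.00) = 187.49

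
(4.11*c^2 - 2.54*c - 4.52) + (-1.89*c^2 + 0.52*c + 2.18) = 2.22*c^2 - 2.02*c - 2.34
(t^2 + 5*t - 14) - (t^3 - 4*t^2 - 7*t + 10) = -t^3 + 5*t^2 + 12*t - 24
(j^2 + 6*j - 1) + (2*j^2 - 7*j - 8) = 3*j^2 - j - 9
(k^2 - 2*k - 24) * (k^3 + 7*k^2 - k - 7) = k^5 + 5*k^4 - 39*k^3 - 173*k^2 + 38*k + 168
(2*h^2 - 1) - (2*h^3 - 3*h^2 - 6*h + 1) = -2*h^3 + 5*h^2 + 6*h - 2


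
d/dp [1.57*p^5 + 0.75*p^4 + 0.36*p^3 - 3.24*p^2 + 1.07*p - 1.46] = 7.85*p^4 + 3.0*p^3 + 1.08*p^2 - 6.48*p + 1.07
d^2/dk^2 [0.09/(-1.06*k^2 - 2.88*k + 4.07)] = (0.202248*k^2 + 0.549504*k - 0.09*(2.12*k + 2.88)*(4.24*k + 5.76) - 0.776556)/(1.06*k^2 + 2.88*k - 4.07)^3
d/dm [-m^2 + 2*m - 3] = 2 - 2*m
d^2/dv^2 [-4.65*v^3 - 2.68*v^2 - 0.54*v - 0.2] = -27.9*v - 5.36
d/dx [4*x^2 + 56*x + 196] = 8*x + 56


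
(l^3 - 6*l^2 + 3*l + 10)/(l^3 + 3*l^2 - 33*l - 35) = (l - 2)/(l + 7)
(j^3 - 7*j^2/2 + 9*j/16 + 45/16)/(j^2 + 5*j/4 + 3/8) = (4*j^2 - 17*j + 15)/(2*(2*j + 1))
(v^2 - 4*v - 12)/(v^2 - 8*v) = (v^2 - 4*v - 12)/(v*(v - 8))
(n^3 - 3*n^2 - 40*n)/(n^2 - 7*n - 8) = n*(n + 5)/(n + 1)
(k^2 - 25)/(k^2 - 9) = (k^2 - 25)/(k^2 - 9)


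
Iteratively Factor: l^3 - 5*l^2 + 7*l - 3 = (l - 3)*(l^2 - 2*l + 1) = (l - 3)*(l - 1)*(l - 1)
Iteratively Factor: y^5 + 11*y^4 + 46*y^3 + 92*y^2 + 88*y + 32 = (y + 2)*(y^4 + 9*y^3 + 28*y^2 + 36*y + 16) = (y + 2)*(y + 4)*(y^3 + 5*y^2 + 8*y + 4) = (y + 2)^2*(y + 4)*(y^2 + 3*y + 2) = (y + 1)*(y + 2)^2*(y + 4)*(y + 2)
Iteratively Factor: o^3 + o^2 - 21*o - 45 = (o - 5)*(o^2 + 6*o + 9) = (o - 5)*(o + 3)*(o + 3)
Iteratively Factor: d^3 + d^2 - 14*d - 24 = (d + 3)*(d^2 - 2*d - 8) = (d - 4)*(d + 3)*(d + 2)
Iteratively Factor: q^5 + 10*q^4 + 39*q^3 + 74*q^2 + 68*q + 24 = (q + 1)*(q^4 + 9*q^3 + 30*q^2 + 44*q + 24) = (q + 1)*(q + 2)*(q^3 + 7*q^2 + 16*q + 12) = (q + 1)*(q + 2)*(q + 3)*(q^2 + 4*q + 4) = (q + 1)*(q + 2)^2*(q + 3)*(q + 2)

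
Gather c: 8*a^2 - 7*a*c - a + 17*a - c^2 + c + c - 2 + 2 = 8*a^2 + 16*a - c^2 + c*(2 - 7*a)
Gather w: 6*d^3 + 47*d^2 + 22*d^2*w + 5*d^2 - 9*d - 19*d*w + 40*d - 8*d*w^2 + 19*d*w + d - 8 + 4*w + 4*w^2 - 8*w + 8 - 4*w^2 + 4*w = 6*d^3 + 22*d^2*w + 52*d^2 - 8*d*w^2 + 32*d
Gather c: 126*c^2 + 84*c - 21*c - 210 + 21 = 126*c^2 + 63*c - 189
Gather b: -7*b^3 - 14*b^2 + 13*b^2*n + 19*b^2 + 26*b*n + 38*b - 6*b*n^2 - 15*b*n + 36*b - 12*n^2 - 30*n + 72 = -7*b^3 + b^2*(13*n + 5) + b*(-6*n^2 + 11*n + 74) - 12*n^2 - 30*n + 72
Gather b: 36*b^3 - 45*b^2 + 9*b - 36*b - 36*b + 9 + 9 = 36*b^3 - 45*b^2 - 63*b + 18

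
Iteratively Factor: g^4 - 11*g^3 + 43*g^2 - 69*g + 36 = (g - 1)*(g^3 - 10*g^2 + 33*g - 36) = (g - 3)*(g - 1)*(g^2 - 7*g + 12) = (g - 3)^2*(g - 1)*(g - 4)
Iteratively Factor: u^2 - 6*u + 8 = (u - 4)*(u - 2)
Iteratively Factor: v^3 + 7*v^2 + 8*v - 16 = (v + 4)*(v^2 + 3*v - 4) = (v + 4)^2*(v - 1)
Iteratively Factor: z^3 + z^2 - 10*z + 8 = (z + 4)*(z^2 - 3*z + 2) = (z - 2)*(z + 4)*(z - 1)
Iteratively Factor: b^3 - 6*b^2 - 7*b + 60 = (b - 4)*(b^2 - 2*b - 15) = (b - 5)*(b - 4)*(b + 3)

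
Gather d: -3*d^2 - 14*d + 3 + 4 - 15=-3*d^2 - 14*d - 8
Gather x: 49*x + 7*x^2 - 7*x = 7*x^2 + 42*x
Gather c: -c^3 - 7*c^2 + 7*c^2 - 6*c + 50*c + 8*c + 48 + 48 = -c^3 + 52*c + 96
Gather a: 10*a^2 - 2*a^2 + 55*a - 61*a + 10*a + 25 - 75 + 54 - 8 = 8*a^2 + 4*a - 4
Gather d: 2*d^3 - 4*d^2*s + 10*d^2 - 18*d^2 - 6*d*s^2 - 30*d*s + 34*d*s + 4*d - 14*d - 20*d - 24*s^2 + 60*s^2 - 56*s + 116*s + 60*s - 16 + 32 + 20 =2*d^3 + d^2*(-4*s - 8) + d*(-6*s^2 + 4*s - 30) + 36*s^2 + 120*s + 36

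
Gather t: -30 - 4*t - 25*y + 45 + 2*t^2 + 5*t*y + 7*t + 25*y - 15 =2*t^2 + t*(5*y + 3)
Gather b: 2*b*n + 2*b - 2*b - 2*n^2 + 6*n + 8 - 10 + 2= 2*b*n - 2*n^2 + 6*n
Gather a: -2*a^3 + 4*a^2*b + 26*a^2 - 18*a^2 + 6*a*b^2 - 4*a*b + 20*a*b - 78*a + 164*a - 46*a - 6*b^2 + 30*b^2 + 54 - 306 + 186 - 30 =-2*a^3 + a^2*(4*b + 8) + a*(6*b^2 + 16*b + 40) + 24*b^2 - 96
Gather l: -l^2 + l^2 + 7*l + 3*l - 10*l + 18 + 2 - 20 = 0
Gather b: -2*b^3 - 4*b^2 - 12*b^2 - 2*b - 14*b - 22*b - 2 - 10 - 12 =-2*b^3 - 16*b^2 - 38*b - 24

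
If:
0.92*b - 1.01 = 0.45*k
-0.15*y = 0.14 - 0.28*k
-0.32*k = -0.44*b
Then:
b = 3.35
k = 4.61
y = 7.67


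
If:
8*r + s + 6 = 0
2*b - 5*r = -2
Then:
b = -5*s/16 - 23/8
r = -s/8 - 3/4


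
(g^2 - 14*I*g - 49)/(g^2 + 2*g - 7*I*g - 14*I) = (g - 7*I)/(g + 2)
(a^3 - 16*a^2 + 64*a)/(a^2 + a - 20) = a*(a^2 - 16*a + 64)/(a^2 + a - 20)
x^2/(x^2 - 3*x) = x/(x - 3)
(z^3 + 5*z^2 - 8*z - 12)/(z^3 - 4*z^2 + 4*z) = (z^2 + 7*z + 6)/(z*(z - 2))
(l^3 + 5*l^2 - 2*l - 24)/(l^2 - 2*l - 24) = (l^2 + l - 6)/(l - 6)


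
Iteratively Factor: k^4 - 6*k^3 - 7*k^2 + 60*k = (k - 5)*(k^3 - k^2 - 12*k) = (k - 5)*(k - 4)*(k^2 + 3*k) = (k - 5)*(k - 4)*(k + 3)*(k)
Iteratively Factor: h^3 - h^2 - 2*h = (h)*(h^2 - h - 2) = h*(h - 2)*(h + 1)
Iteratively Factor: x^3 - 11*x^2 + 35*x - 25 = (x - 1)*(x^2 - 10*x + 25) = (x - 5)*(x - 1)*(x - 5)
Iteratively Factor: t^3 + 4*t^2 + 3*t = (t + 3)*(t^2 + t) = t*(t + 3)*(t + 1)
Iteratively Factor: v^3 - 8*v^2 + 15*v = (v)*(v^2 - 8*v + 15) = v*(v - 5)*(v - 3)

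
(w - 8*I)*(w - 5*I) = w^2 - 13*I*w - 40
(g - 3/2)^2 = g^2 - 3*g + 9/4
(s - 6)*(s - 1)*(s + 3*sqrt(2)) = s^3 - 7*s^2 + 3*sqrt(2)*s^2 - 21*sqrt(2)*s + 6*s + 18*sqrt(2)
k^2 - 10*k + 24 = (k - 6)*(k - 4)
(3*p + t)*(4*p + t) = 12*p^2 + 7*p*t + t^2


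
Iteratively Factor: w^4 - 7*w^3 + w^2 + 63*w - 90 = (w + 3)*(w^3 - 10*w^2 + 31*w - 30) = (w - 3)*(w + 3)*(w^2 - 7*w + 10) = (w - 3)*(w - 2)*(w + 3)*(w - 5)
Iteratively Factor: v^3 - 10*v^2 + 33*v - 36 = (v - 3)*(v^2 - 7*v + 12) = (v - 4)*(v - 3)*(v - 3)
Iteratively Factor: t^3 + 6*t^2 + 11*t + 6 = (t + 3)*(t^2 + 3*t + 2) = (t + 1)*(t + 3)*(t + 2)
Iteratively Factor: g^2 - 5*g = (g - 5)*(g)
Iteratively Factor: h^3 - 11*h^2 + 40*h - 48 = (h - 4)*(h^2 - 7*h + 12) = (h - 4)^2*(h - 3)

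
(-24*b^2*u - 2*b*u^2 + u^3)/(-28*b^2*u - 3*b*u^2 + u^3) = (-6*b + u)/(-7*b + u)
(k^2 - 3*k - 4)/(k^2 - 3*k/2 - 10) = 2*(k + 1)/(2*k + 5)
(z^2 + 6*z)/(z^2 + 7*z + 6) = z/(z + 1)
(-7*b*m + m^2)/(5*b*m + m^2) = (-7*b + m)/(5*b + m)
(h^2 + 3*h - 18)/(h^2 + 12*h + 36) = (h - 3)/(h + 6)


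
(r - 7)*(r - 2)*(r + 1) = r^3 - 8*r^2 + 5*r + 14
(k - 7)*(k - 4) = k^2 - 11*k + 28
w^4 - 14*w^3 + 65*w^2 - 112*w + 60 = (w - 6)*(w - 5)*(w - 2)*(w - 1)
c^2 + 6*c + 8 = (c + 2)*(c + 4)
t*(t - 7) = t^2 - 7*t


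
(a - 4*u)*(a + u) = a^2 - 3*a*u - 4*u^2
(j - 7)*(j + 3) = j^2 - 4*j - 21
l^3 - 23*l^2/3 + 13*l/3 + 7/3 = (l - 7)*(l - 1)*(l + 1/3)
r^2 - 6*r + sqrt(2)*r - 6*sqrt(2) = (r - 6)*(r + sqrt(2))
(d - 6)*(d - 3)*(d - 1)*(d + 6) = d^4 - 4*d^3 - 33*d^2 + 144*d - 108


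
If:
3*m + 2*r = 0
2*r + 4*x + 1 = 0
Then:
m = 4*x/3 + 1/3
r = -2*x - 1/2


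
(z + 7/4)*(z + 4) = z^2 + 23*z/4 + 7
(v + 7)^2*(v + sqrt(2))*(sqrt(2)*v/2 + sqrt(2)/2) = sqrt(2)*v^4/2 + v^3 + 15*sqrt(2)*v^3/2 + 15*v^2 + 63*sqrt(2)*v^2/2 + 49*sqrt(2)*v/2 + 63*v + 49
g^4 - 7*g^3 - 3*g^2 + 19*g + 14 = (g - 7)*(g - 2)*(g + 1)^2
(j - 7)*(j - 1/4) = j^2 - 29*j/4 + 7/4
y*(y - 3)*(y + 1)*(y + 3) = y^4 + y^3 - 9*y^2 - 9*y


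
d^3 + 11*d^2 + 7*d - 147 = (d - 3)*(d + 7)^2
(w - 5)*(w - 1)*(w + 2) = w^3 - 4*w^2 - 7*w + 10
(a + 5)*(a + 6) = a^2 + 11*a + 30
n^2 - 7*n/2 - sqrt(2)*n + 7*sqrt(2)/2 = (n - 7/2)*(n - sqrt(2))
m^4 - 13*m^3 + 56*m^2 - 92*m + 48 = (m - 6)*(m - 4)*(m - 2)*(m - 1)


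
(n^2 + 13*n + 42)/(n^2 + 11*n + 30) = (n + 7)/(n + 5)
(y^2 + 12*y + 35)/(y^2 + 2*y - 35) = (y + 5)/(y - 5)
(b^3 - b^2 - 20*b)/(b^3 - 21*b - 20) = b/(b + 1)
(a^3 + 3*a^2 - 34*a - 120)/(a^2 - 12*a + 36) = (a^2 + 9*a + 20)/(a - 6)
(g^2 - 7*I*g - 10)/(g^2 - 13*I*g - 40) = (g - 2*I)/(g - 8*I)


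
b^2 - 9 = (b - 3)*(b + 3)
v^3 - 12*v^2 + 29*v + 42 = (v - 7)*(v - 6)*(v + 1)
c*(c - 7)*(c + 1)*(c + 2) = c^4 - 4*c^3 - 19*c^2 - 14*c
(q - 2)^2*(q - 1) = q^3 - 5*q^2 + 8*q - 4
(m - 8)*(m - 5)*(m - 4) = m^3 - 17*m^2 + 92*m - 160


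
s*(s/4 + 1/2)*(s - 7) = s^3/4 - 5*s^2/4 - 7*s/2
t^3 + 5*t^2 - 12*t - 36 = (t - 3)*(t + 2)*(t + 6)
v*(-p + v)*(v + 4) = -p*v^2 - 4*p*v + v^3 + 4*v^2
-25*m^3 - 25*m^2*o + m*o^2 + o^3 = (-5*m + o)*(m + o)*(5*m + o)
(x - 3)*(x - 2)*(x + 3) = x^3 - 2*x^2 - 9*x + 18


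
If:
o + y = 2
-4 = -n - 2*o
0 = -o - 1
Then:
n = 6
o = -1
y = 3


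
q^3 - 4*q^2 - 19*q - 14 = (q - 7)*(q + 1)*(q + 2)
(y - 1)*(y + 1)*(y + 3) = y^3 + 3*y^2 - y - 3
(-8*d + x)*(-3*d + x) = 24*d^2 - 11*d*x + x^2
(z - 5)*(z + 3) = z^2 - 2*z - 15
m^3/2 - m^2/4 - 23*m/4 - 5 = (m/2 + 1/2)*(m - 4)*(m + 5/2)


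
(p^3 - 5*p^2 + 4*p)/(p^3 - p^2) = (p - 4)/p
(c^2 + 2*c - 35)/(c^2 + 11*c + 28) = (c - 5)/(c + 4)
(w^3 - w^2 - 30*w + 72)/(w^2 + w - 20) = (w^2 + 3*w - 18)/(w + 5)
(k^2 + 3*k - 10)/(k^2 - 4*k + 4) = (k + 5)/(k - 2)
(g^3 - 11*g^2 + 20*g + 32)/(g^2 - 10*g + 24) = (g^2 - 7*g - 8)/(g - 6)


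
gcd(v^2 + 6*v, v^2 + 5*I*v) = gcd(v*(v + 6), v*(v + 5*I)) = v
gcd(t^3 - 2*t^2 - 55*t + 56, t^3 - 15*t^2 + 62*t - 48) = t^2 - 9*t + 8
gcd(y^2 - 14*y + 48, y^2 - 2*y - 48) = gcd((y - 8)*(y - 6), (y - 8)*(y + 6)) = y - 8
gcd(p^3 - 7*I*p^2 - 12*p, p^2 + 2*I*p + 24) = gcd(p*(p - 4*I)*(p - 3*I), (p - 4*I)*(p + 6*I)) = p - 4*I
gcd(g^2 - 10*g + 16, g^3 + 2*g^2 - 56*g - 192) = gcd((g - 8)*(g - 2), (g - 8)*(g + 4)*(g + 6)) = g - 8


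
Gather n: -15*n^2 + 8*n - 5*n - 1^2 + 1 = -15*n^2 + 3*n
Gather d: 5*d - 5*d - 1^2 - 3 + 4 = 0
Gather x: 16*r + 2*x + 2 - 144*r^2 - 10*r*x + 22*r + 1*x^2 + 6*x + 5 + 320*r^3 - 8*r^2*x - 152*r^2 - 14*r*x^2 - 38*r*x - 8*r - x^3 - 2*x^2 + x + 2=320*r^3 - 296*r^2 + 30*r - x^3 + x^2*(-14*r - 1) + x*(-8*r^2 - 48*r + 9) + 9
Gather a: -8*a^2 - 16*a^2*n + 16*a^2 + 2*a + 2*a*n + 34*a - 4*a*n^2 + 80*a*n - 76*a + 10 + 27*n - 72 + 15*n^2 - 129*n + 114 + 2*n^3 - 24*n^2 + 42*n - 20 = a^2*(8 - 16*n) + a*(-4*n^2 + 82*n - 40) + 2*n^3 - 9*n^2 - 60*n + 32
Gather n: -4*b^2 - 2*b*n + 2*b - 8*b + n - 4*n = -4*b^2 - 6*b + n*(-2*b - 3)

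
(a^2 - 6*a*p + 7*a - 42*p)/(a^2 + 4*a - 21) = (a - 6*p)/(a - 3)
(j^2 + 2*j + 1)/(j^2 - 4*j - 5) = (j + 1)/(j - 5)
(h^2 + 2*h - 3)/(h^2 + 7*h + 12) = (h - 1)/(h + 4)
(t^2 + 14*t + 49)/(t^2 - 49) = (t + 7)/(t - 7)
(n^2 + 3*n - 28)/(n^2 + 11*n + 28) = (n - 4)/(n + 4)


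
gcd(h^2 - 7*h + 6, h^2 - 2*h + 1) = h - 1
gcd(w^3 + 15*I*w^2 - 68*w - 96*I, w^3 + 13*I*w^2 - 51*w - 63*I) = w + 3*I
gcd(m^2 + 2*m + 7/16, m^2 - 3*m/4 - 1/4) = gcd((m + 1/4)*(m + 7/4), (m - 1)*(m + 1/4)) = m + 1/4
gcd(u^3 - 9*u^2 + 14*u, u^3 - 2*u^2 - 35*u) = u^2 - 7*u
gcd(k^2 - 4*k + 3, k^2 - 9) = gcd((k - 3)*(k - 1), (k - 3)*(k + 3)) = k - 3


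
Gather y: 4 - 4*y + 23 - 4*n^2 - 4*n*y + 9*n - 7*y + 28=-4*n^2 + 9*n + y*(-4*n - 11) + 55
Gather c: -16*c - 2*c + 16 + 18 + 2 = 36 - 18*c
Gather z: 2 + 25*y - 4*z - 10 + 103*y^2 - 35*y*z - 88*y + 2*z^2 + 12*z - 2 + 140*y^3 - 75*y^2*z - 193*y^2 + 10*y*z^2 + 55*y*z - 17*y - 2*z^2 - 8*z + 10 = 140*y^3 - 90*y^2 + 10*y*z^2 - 80*y + z*(-75*y^2 + 20*y)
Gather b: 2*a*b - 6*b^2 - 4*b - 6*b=-6*b^2 + b*(2*a - 10)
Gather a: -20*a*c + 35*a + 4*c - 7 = a*(35 - 20*c) + 4*c - 7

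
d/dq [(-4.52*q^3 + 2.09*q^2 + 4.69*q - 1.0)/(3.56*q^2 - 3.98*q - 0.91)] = (-16.0912*q^4 + 35.9792*q^3 - 12.675*q^2 + 3.3162*q - 8.2479)/(12.6736*q^4 - 28.3376*q^3 + 9.3612*q^2 + 7.2436*q + 0.8281)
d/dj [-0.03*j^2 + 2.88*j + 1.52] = 2.88 - 0.06*j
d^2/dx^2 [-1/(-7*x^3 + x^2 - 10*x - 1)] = 2*((1 - 21*x)*(7*x^3 - x^2 + 10*x + 1) + (21*x^2 - 2*x + 10)^2)/(7*x^3 - x^2 + 10*x + 1)^3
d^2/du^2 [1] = 0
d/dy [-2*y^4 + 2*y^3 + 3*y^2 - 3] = 2*y*(-4*y^2 + 3*y + 3)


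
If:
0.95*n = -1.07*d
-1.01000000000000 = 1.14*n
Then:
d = 0.79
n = -0.89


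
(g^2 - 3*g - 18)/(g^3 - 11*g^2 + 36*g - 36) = (g + 3)/(g^2 - 5*g + 6)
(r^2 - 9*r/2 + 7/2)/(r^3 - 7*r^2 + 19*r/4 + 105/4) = 2*(r - 1)/(2*r^2 - 7*r - 15)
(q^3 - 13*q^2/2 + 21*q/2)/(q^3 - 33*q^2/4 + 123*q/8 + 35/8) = 4*q*(q - 3)/(4*q^2 - 19*q - 5)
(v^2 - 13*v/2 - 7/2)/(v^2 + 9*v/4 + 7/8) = 4*(v - 7)/(4*v + 7)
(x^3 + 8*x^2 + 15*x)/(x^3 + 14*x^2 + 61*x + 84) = x*(x + 5)/(x^2 + 11*x + 28)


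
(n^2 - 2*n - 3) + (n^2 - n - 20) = 2*n^2 - 3*n - 23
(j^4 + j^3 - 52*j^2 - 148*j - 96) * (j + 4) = j^5 + 5*j^4 - 48*j^3 - 356*j^2 - 688*j - 384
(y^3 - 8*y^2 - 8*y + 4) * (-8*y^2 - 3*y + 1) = -8*y^5 + 61*y^4 + 89*y^3 - 16*y^2 - 20*y + 4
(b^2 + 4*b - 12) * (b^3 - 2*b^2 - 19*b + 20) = b^5 + 2*b^4 - 39*b^3 - 32*b^2 + 308*b - 240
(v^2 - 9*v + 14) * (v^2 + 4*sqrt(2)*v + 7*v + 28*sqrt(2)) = v^4 - 2*v^3 + 4*sqrt(2)*v^3 - 49*v^2 - 8*sqrt(2)*v^2 - 196*sqrt(2)*v + 98*v + 392*sqrt(2)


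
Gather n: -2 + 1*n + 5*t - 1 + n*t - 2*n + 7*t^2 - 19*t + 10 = n*(t - 1) + 7*t^2 - 14*t + 7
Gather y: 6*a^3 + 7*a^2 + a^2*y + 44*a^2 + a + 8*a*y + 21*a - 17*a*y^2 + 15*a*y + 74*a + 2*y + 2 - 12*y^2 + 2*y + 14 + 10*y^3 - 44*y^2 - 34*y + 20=6*a^3 + 51*a^2 + 96*a + 10*y^3 + y^2*(-17*a - 56) + y*(a^2 + 23*a - 30) + 36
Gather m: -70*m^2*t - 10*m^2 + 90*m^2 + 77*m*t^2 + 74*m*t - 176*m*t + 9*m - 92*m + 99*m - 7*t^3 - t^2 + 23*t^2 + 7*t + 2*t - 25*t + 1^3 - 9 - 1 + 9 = m^2*(80 - 70*t) + m*(77*t^2 - 102*t + 16) - 7*t^3 + 22*t^2 - 16*t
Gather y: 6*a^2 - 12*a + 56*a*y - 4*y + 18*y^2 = 6*a^2 - 12*a + 18*y^2 + y*(56*a - 4)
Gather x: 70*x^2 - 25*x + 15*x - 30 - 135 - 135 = 70*x^2 - 10*x - 300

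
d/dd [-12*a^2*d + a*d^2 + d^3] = -12*a^2 + 2*a*d + 3*d^2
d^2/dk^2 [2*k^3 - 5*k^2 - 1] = 12*k - 10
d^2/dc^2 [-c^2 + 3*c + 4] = -2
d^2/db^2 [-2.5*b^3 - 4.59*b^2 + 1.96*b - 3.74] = -15.0*b - 9.18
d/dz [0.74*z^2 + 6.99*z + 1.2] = 1.48*z + 6.99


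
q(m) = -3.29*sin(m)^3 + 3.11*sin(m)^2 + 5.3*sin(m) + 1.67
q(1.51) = 6.79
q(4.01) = 0.90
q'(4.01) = 3.36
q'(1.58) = -0.02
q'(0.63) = 4.48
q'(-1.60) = 0.31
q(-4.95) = 6.74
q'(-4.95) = 0.48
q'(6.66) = 5.81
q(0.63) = 5.20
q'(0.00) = 5.30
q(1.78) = 6.75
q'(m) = -9.87*sin(m)^2*cos(m) + 6.22*sin(m)*cos(m) + 5.3*cos(m)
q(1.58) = 6.79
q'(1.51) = 0.10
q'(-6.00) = 6.02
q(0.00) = 1.67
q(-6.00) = 3.32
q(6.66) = 3.88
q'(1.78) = -0.40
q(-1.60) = 2.77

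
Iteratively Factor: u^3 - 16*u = (u - 4)*(u^2 + 4*u) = (u - 4)*(u + 4)*(u)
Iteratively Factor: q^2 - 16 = (q - 4)*(q + 4)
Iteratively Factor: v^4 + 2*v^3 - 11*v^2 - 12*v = (v)*(v^3 + 2*v^2 - 11*v - 12) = v*(v + 1)*(v^2 + v - 12) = v*(v + 1)*(v + 4)*(v - 3)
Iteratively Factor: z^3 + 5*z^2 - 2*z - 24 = (z + 3)*(z^2 + 2*z - 8) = (z - 2)*(z + 3)*(z + 4)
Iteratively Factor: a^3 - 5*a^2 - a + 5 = (a - 1)*(a^2 - 4*a - 5) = (a - 1)*(a + 1)*(a - 5)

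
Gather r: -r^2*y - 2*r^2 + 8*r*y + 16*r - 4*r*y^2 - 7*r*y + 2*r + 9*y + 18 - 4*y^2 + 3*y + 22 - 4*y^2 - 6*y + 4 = r^2*(-y - 2) + r*(-4*y^2 + y + 18) - 8*y^2 + 6*y + 44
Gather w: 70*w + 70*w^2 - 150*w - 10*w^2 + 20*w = 60*w^2 - 60*w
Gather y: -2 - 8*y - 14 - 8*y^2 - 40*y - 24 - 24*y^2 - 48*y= -32*y^2 - 96*y - 40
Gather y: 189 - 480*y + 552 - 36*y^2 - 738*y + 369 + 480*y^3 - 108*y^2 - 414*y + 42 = 480*y^3 - 144*y^2 - 1632*y + 1152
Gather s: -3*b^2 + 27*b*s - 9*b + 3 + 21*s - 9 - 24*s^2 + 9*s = -3*b^2 - 9*b - 24*s^2 + s*(27*b + 30) - 6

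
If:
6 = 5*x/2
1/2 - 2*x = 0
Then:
No Solution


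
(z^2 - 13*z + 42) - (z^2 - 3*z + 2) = 40 - 10*z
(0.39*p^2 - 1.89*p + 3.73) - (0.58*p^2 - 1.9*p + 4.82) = -0.19*p^2 + 0.01*p - 1.09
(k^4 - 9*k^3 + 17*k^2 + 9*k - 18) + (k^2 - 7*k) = k^4 - 9*k^3 + 18*k^2 + 2*k - 18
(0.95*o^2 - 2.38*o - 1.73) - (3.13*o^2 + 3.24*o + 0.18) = -2.18*o^2 - 5.62*o - 1.91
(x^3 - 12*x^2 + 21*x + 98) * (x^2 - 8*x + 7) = x^5 - 20*x^4 + 124*x^3 - 154*x^2 - 637*x + 686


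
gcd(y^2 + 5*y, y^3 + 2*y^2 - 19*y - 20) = y + 5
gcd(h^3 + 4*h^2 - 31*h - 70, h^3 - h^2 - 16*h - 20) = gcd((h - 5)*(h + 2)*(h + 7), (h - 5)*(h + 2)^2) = h^2 - 3*h - 10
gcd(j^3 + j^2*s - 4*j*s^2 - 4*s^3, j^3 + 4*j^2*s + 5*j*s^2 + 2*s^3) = j^2 + 3*j*s + 2*s^2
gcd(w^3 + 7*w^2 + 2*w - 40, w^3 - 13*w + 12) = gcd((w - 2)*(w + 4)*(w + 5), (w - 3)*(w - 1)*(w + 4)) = w + 4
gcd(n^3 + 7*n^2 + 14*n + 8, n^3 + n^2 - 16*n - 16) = n^2 + 5*n + 4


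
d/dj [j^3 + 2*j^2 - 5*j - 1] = 3*j^2 + 4*j - 5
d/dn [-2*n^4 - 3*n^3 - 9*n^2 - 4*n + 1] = -8*n^3 - 9*n^2 - 18*n - 4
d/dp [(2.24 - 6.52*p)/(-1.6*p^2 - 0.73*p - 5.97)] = (-10.432*p^2 + 7.168*p + 40.5596)/(2.56*p^4 + 2.336*p^3 + 19.6369*p^2 + 8.7162*p + 35.6409)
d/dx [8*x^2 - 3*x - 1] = 16*x - 3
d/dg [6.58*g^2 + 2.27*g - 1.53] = 13.16*g + 2.27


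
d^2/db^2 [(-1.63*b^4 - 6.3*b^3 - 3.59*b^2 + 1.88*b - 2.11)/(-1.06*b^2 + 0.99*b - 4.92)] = (3.662936*b^6 - 10.263132*b^5 + 60.590034*b^4 - 177.082768*b^3 + 191.250312*b^2 + 960.543972*b + 137.615622)/(1.191016*b^6 - 3.337092*b^5 + 19.701054*b^4 - 31.948587*b^3 + 91.442628*b^2 - 71.893008*b + 119.095488)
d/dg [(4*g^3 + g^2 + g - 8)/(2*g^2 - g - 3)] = (8*g^4 - 8*g^3 - 39*g^2 + 26*g - 11)/(4*g^4 - 4*g^3 - 11*g^2 + 6*g + 9)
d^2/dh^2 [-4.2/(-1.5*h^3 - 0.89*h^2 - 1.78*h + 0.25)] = (-(37.8*h + 7.476)*(1.5*h^3 + 0.89*h^2 + 1.78*h - 0.25) + 4.2*(4.5*h^2 + 1.78*h + 1.78)*(9.0*h^2 + 3.56*h + 3.56))/(1.5*h^3 + 0.89*h^2 + 1.78*h - 0.25)^3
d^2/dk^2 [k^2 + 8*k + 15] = 2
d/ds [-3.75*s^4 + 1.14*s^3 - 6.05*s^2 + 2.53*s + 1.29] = -15.0*s^3 + 3.42*s^2 - 12.1*s + 2.53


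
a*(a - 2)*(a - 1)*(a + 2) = a^4 - a^3 - 4*a^2 + 4*a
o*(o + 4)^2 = o^3 + 8*o^2 + 16*o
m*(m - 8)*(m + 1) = m^3 - 7*m^2 - 8*m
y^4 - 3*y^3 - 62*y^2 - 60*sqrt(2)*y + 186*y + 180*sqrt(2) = (y - 3)*(y - 6*sqrt(2))*(y + sqrt(2))*(y + 5*sqrt(2))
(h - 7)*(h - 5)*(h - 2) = h^3 - 14*h^2 + 59*h - 70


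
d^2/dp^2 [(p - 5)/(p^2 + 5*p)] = 2*(-3*p^2*(p + 5) + (p - 5)*(2*p + 5)^2)/(p^3*(p + 5)^3)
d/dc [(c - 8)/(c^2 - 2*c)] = (-c^2 + 16*c - 16)/(c^2*(c^2 - 4*c + 4))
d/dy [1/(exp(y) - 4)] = -exp(y)/(exp(y) - 4)^2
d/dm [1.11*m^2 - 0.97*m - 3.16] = 2.22*m - 0.97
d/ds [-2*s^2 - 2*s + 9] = -4*s - 2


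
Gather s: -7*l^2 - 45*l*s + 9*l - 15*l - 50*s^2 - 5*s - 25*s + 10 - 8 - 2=-7*l^2 - 6*l - 50*s^2 + s*(-45*l - 30)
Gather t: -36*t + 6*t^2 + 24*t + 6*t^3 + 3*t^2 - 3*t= 6*t^3 + 9*t^2 - 15*t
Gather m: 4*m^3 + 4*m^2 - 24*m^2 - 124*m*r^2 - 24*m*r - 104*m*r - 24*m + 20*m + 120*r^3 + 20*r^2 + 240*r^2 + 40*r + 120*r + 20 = 4*m^3 - 20*m^2 + m*(-124*r^2 - 128*r - 4) + 120*r^3 + 260*r^2 + 160*r + 20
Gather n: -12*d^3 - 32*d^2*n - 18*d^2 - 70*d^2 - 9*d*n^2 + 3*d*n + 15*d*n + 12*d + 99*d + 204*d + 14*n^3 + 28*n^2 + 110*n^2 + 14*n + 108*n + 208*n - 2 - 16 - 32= -12*d^3 - 88*d^2 + 315*d + 14*n^3 + n^2*(138 - 9*d) + n*(-32*d^2 + 18*d + 330) - 50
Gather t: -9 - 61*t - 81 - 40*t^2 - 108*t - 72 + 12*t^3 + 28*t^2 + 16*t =12*t^3 - 12*t^2 - 153*t - 162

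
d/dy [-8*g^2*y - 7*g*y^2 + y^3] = -8*g^2 - 14*g*y + 3*y^2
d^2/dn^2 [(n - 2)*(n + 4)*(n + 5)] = 6*n + 14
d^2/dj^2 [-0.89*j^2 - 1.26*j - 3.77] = -1.78000000000000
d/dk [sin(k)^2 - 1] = sin(2*k)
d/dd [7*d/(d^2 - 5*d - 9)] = 7*(-d^2 - 9)/(d^4 - 10*d^3 + 7*d^2 + 90*d + 81)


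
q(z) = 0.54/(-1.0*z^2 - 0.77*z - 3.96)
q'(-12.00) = -0.00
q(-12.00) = -0.00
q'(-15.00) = -0.00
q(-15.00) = -0.00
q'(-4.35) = -0.01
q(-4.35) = -0.03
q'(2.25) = 0.02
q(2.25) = -0.05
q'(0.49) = 0.05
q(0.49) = -0.12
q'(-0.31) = 0.01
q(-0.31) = -0.14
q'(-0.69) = -0.02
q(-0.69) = -0.14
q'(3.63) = 0.01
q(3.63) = -0.03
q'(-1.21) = -0.04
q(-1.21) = -0.12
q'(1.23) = 0.04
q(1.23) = -0.08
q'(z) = 0.54*(2.0*z + 0.77)/(-1.0*z^2 - 0.77*z - 3.96)^2 = (1.08*z + 0.4158)/(1.0*z^2 + 0.77*z + 3.96)^2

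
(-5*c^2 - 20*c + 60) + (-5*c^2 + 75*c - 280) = -10*c^2 + 55*c - 220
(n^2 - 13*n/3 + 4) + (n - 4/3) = n^2 - 10*n/3 + 8/3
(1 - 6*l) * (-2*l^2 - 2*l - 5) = 12*l^3 + 10*l^2 + 28*l - 5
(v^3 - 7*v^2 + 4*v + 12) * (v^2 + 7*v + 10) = v^5 - 35*v^3 - 30*v^2 + 124*v + 120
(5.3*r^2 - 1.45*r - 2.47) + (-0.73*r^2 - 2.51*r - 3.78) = 4.57*r^2 - 3.96*r - 6.25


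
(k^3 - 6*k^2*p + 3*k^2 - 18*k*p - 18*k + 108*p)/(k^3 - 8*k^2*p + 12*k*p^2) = (-k^2 - 3*k + 18)/(k*(-k + 2*p))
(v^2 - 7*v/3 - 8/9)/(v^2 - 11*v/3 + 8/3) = (v + 1/3)/(v - 1)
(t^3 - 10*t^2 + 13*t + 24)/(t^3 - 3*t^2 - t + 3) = (t - 8)/(t - 1)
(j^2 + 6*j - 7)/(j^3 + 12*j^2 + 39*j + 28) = (j - 1)/(j^2 + 5*j + 4)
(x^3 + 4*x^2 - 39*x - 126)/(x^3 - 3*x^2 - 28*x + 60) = (x^2 + 10*x + 21)/(x^2 + 3*x - 10)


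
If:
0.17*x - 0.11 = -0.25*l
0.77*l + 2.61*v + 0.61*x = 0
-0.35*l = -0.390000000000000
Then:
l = 1.11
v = -0.10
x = -0.99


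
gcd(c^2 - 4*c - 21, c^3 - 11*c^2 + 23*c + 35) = c - 7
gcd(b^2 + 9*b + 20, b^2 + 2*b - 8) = b + 4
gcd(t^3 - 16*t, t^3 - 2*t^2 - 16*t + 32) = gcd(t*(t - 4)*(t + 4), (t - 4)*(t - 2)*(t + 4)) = t^2 - 16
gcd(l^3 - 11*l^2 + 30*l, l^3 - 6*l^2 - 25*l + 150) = l^2 - 11*l + 30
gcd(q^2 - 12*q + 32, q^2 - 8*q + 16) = q - 4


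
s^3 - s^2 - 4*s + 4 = (s - 2)*(s - 1)*(s + 2)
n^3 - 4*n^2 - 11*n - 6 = (n - 6)*(n + 1)^2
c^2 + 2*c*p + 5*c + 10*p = (c + 5)*(c + 2*p)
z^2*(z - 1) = z^3 - z^2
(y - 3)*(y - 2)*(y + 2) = y^3 - 3*y^2 - 4*y + 12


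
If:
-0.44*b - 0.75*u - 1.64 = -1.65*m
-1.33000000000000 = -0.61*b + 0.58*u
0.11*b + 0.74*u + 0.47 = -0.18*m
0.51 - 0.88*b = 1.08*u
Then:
No Solution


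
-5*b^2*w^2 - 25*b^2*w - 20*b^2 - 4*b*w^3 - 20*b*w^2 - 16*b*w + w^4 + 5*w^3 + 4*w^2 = (-5*b + w)*(b + w)*(w + 1)*(w + 4)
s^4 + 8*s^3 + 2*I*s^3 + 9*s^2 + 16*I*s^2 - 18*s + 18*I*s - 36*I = (s - 1)*(s + 3)*(s + 6)*(s + 2*I)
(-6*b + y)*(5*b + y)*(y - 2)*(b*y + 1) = -30*b^3*y^2 + 60*b^3*y - b^2*y^3 + 2*b^2*y^2 - 30*b^2*y + 60*b^2 + b*y^4 - 2*b*y^3 - b*y^2 + 2*b*y + y^3 - 2*y^2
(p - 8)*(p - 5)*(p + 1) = p^3 - 12*p^2 + 27*p + 40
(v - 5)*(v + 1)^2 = v^3 - 3*v^2 - 9*v - 5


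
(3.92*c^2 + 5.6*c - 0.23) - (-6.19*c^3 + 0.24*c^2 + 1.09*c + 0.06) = 6.19*c^3 + 3.68*c^2 + 4.51*c - 0.29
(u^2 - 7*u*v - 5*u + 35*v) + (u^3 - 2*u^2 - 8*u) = u^3 - u^2 - 7*u*v - 13*u + 35*v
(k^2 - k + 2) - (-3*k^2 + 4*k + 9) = 4*k^2 - 5*k - 7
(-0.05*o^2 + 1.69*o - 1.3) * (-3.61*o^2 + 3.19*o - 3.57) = 0.1805*o^4 - 6.2604*o^3 + 10.2626*o^2 - 10.1803*o + 4.641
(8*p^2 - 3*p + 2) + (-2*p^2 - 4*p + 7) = 6*p^2 - 7*p + 9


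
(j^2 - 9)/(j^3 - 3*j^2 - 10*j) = (9 - j^2)/(j*(-j^2 + 3*j + 10))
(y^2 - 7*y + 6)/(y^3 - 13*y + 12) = (y - 6)/(y^2 + y - 12)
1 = 1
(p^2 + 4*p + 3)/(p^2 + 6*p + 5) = (p + 3)/(p + 5)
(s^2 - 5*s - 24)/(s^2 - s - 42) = (-s^2 + 5*s + 24)/(-s^2 + s + 42)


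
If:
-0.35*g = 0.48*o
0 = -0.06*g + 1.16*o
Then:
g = 0.00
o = 0.00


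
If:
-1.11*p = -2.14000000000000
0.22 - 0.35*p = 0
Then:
No Solution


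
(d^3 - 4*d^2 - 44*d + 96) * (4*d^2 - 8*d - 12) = 4*d^5 - 24*d^4 - 156*d^3 + 784*d^2 - 240*d - 1152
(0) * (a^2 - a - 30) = 0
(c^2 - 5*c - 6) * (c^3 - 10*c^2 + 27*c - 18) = c^5 - 15*c^4 + 71*c^3 - 93*c^2 - 72*c + 108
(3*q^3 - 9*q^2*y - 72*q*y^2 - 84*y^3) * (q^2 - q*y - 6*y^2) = 3*q^5 - 12*q^4*y - 81*q^3*y^2 + 42*q^2*y^3 + 516*q*y^4 + 504*y^5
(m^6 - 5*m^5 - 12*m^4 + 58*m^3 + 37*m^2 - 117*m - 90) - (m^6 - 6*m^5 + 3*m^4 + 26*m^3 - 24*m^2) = m^5 - 15*m^4 + 32*m^3 + 61*m^2 - 117*m - 90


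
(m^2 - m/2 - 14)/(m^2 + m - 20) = (m + 7/2)/(m + 5)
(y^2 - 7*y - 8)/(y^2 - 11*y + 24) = (y + 1)/(y - 3)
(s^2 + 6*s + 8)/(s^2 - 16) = (s + 2)/(s - 4)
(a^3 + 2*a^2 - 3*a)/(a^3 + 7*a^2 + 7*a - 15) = a/(a + 5)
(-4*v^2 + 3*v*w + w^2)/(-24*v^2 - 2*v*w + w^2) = (v - w)/(6*v - w)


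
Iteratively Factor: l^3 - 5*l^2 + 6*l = (l - 2)*(l^2 - 3*l) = (l - 3)*(l - 2)*(l)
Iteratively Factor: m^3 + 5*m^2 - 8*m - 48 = (m - 3)*(m^2 + 8*m + 16) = (m - 3)*(m + 4)*(m + 4)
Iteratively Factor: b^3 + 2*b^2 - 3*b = (b - 1)*(b^2 + 3*b) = (b - 1)*(b + 3)*(b)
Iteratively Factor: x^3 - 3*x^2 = (x)*(x^2 - 3*x) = x*(x - 3)*(x)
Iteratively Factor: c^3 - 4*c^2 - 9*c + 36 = (c - 4)*(c^2 - 9) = (c - 4)*(c - 3)*(c + 3)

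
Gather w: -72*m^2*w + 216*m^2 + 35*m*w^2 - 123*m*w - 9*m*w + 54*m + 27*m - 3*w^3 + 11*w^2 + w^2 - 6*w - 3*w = 216*m^2 + 81*m - 3*w^3 + w^2*(35*m + 12) + w*(-72*m^2 - 132*m - 9)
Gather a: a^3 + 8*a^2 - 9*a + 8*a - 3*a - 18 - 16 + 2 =a^3 + 8*a^2 - 4*a - 32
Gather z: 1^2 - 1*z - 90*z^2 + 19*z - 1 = -90*z^2 + 18*z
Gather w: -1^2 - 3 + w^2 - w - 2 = w^2 - w - 6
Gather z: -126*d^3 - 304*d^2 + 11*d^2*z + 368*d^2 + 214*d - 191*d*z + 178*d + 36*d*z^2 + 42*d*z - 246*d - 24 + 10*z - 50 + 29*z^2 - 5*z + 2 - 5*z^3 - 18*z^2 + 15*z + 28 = -126*d^3 + 64*d^2 + 146*d - 5*z^3 + z^2*(36*d + 11) + z*(11*d^2 - 149*d + 20) - 44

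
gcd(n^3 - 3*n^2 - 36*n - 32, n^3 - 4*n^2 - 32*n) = n^2 - 4*n - 32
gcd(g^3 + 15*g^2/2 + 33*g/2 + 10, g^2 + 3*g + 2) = g + 1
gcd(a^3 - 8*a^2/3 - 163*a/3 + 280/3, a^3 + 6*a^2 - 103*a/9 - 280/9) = a + 7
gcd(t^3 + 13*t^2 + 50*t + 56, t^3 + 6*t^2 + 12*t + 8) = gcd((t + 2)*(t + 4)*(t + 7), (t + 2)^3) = t + 2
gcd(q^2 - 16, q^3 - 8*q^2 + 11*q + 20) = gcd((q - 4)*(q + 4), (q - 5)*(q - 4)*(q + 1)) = q - 4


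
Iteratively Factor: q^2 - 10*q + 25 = (q - 5)*(q - 5)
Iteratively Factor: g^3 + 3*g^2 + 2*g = (g + 2)*(g^2 + g) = (g + 1)*(g + 2)*(g)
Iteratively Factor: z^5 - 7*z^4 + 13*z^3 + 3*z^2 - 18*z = (z - 3)*(z^4 - 4*z^3 + z^2 + 6*z) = (z - 3)*(z - 2)*(z^3 - 2*z^2 - 3*z) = (z - 3)^2*(z - 2)*(z^2 + z) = z*(z - 3)^2*(z - 2)*(z + 1)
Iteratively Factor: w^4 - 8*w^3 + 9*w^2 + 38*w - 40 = (w - 4)*(w^3 - 4*w^2 - 7*w + 10) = (w - 4)*(w + 2)*(w^2 - 6*w + 5) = (w - 4)*(w - 1)*(w + 2)*(w - 5)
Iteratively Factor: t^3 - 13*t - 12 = (t + 1)*(t^2 - t - 12) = (t - 4)*(t + 1)*(t + 3)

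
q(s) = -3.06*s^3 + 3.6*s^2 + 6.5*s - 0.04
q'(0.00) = 6.50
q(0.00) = -0.04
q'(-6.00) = -367.18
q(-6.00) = 751.52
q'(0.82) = 6.23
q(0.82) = 6.02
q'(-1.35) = -19.95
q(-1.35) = 5.27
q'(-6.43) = -419.34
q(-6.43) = 920.50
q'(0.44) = 7.89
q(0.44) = 3.26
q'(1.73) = -8.52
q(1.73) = 6.14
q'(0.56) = 7.65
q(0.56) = 4.19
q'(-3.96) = -165.97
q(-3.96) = 220.70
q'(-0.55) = -0.24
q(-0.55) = -2.02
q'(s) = -9.18*s^2 + 7.2*s + 6.5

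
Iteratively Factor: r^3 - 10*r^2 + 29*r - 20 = (r - 1)*(r^2 - 9*r + 20) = (r - 4)*(r - 1)*(r - 5)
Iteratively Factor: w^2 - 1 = (w - 1)*(w + 1)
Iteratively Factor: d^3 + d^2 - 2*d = (d)*(d^2 + d - 2) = d*(d - 1)*(d + 2)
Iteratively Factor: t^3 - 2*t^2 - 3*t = (t + 1)*(t^2 - 3*t) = (t - 3)*(t + 1)*(t)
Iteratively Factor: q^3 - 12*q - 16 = (q + 2)*(q^2 - 2*q - 8) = (q + 2)^2*(q - 4)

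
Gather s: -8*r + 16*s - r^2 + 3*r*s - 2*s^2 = -r^2 - 8*r - 2*s^2 + s*(3*r + 16)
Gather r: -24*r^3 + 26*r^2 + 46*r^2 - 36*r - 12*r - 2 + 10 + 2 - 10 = -24*r^3 + 72*r^2 - 48*r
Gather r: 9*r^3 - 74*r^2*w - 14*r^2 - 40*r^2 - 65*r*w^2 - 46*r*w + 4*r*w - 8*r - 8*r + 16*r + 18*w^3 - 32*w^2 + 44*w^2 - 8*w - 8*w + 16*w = 9*r^3 + r^2*(-74*w - 54) + r*(-65*w^2 - 42*w) + 18*w^3 + 12*w^2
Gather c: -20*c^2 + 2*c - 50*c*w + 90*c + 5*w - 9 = -20*c^2 + c*(92 - 50*w) + 5*w - 9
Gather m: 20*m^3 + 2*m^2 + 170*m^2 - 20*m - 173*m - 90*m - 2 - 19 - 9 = 20*m^3 + 172*m^2 - 283*m - 30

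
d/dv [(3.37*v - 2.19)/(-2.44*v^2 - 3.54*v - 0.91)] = (8.2228*v^2 - 10.6872*v - 10.8193)/(5.9536*v^4 + 17.2752*v^3 + 16.9724*v^2 + 6.4428*v + 0.8281)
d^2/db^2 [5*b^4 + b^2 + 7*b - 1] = 60*b^2 + 2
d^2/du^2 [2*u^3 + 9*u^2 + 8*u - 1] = 12*u + 18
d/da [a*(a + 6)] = 2*a + 6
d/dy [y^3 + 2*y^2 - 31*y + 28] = 3*y^2 + 4*y - 31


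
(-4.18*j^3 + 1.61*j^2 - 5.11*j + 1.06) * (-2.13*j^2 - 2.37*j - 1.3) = 8.9034*j^5 + 6.4773*j^4 + 12.5026*j^3 + 7.7599*j^2 + 4.1308*j - 1.378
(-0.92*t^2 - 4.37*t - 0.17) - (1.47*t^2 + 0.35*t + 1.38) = -2.39*t^2 - 4.72*t - 1.55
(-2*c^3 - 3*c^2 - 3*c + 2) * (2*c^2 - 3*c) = -4*c^5 + 3*c^3 + 13*c^2 - 6*c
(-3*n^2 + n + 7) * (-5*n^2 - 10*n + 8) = 15*n^4 + 25*n^3 - 69*n^2 - 62*n + 56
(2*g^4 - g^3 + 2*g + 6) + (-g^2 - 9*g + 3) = 2*g^4 - g^3 - g^2 - 7*g + 9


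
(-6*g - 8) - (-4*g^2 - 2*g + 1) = 4*g^2 - 4*g - 9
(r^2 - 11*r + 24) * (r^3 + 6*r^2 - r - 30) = r^5 - 5*r^4 - 43*r^3 + 125*r^2 + 306*r - 720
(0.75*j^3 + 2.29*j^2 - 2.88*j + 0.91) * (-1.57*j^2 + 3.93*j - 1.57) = -1.1775*j^5 - 0.6478*j^4 + 12.3438*j^3 - 16.3424*j^2 + 8.0979*j - 1.4287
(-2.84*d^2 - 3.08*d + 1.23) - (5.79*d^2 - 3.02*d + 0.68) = -8.63*d^2 - 0.0600000000000001*d + 0.55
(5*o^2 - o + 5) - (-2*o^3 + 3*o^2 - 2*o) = 2*o^3 + 2*o^2 + o + 5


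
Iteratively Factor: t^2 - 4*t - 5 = (t + 1)*(t - 5)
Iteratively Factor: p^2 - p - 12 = (p - 4)*(p + 3)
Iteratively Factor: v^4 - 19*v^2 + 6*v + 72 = (v + 4)*(v^3 - 4*v^2 - 3*v + 18) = (v + 2)*(v + 4)*(v^2 - 6*v + 9) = (v - 3)*(v + 2)*(v + 4)*(v - 3)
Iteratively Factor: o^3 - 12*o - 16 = (o - 4)*(o^2 + 4*o + 4) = (o - 4)*(o + 2)*(o + 2)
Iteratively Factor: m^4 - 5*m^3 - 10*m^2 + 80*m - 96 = (m + 4)*(m^3 - 9*m^2 + 26*m - 24) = (m - 3)*(m + 4)*(m^2 - 6*m + 8) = (m - 3)*(m - 2)*(m + 4)*(m - 4)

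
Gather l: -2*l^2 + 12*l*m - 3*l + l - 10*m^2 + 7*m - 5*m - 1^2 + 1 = -2*l^2 + l*(12*m - 2) - 10*m^2 + 2*m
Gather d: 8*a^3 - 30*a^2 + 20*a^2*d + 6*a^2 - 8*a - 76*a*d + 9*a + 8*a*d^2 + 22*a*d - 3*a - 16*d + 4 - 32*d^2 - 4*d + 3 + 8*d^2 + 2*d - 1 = 8*a^3 - 24*a^2 - 2*a + d^2*(8*a - 24) + d*(20*a^2 - 54*a - 18) + 6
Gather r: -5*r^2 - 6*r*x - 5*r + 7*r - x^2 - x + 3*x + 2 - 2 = -5*r^2 + r*(2 - 6*x) - x^2 + 2*x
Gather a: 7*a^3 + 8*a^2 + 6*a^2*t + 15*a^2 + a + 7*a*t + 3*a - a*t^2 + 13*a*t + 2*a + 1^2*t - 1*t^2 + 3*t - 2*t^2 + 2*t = 7*a^3 + a^2*(6*t + 23) + a*(-t^2 + 20*t + 6) - 3*t^2 + 6*t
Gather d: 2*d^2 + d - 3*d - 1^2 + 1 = 2*d^2 - 2*d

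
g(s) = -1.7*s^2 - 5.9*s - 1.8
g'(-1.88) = 0.49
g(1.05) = -9.87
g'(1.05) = -9.47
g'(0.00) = -5.90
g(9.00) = -192.60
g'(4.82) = -22.29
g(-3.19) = -0.28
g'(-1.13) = -2.06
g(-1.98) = 3.22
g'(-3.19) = 4.95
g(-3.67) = -3.04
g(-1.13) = 2.70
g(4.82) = -69.73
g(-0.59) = 1.09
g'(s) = -3.4*s - 5.9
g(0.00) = -1.80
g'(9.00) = -36.50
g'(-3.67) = 6.58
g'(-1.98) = 0.83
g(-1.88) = 3.28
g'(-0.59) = -3.89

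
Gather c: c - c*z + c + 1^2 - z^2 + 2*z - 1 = c*(2 - z) - z^2 + 2*z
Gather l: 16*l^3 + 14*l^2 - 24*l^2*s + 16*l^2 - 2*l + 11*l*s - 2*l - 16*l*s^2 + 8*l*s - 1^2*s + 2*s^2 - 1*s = 16*l^3 + l^2*(30 - 24*s) + l*(-16*s^2 + 19*s - 4) + 2*s^2 - 2*s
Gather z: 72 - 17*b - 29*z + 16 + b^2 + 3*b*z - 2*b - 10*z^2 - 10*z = b^2 - 19*b - 10*z^2 + z*(3*b - 39) + 88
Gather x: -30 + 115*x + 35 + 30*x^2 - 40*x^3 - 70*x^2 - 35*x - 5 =-40*x^3 - 40*x^2 + 80*x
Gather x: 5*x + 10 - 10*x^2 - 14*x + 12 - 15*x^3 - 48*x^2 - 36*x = -15*x^3 - 58*x^2 - 45*x + 22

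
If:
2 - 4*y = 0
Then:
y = 1/2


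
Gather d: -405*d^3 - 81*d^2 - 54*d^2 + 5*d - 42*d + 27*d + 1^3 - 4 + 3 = -405*d^3 - 135*d^2 - 10*d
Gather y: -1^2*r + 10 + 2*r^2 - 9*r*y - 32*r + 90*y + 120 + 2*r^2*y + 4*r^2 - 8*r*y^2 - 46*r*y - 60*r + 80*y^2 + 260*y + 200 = 6*r^2 - 93*r + y^2*(80 - 8*r) + y*(2*r^2 - 55*r + 350) + 330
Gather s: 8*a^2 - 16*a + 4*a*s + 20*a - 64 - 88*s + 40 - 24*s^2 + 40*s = 8*a^2 + 4*a - 24*s^2 + s*(4*a - 48) - 24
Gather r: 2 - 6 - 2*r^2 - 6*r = -2*r^2 - 6*r - 4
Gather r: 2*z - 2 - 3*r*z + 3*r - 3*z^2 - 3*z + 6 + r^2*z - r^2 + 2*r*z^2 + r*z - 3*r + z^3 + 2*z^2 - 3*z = r^2*(z - 1) + r*(2*z^2 - 2*z) + z^3 - z^2 - 4*z + 4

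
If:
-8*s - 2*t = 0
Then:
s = -t/4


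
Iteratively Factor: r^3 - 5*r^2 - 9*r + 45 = (r - 5)*(r^2 - 9) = (r - 5)*(r + 3)*(r - 3)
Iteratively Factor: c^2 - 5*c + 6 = (c - 3)*(c - 2)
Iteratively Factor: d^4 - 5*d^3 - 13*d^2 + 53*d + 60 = (d - 4)*(d^3 - d^2 - 17*d - 15) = (d - 4)*(d + 3)*(d^2 - 4*d - 5) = (d - 4)*(d + 1)*(d + 3)*(d - 5)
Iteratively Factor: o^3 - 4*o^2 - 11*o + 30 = (o + 3)*(o^2 - 7*o + 10) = (o - 5)*(o + 3)*(o - 2)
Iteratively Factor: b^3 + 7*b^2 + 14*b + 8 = (b + 1)*(b^2 + 6*b + 8) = (b + 1)*(b + 2)*(b + 4)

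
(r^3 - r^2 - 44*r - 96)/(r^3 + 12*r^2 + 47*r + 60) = (r - 8)/(r + 5)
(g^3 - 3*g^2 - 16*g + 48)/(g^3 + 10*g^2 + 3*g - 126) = (g^2 - 16)/(g^2 + 13*g + 42)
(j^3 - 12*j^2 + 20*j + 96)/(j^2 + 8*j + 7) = (j^3 - 12*j^2 + 20*j + 96)/(j^2 + 8*j + 7)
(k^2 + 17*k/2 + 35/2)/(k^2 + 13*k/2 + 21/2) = (k + 5)/(k + 3)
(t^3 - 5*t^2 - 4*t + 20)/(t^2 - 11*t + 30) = (t^2 - 4)/(t - 6)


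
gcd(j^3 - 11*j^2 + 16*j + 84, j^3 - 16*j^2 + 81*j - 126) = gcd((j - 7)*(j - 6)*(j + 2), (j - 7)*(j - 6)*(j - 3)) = j^2 - 13*j + 42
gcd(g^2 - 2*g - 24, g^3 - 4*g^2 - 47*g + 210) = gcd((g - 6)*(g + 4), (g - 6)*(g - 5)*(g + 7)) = g - 6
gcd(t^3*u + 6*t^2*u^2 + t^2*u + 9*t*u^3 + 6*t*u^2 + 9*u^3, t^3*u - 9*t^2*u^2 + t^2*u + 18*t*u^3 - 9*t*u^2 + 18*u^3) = t*u + u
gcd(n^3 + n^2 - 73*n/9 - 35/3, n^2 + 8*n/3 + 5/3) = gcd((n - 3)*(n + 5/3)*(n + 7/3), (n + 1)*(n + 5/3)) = n + 5/3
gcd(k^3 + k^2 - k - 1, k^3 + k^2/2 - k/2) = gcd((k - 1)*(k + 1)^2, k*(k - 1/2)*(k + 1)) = k + 1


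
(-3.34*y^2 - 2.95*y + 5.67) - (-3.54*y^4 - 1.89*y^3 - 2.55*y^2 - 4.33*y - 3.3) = 3.54*y^4 + 1.89*y^3 - 0.79*y^2 + 1.38*y + 8.97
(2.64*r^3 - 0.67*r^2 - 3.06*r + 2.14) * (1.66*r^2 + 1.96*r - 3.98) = 4.3824*r^5 + 4.0622*r^4 - 16.9*r^3 + 0.2214*r^2 + 16.3732*r - 8.5172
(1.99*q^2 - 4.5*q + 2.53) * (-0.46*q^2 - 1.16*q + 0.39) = -0.9154*q^4 - 0.2384*q^3 + 4.8323*q^2 - 4.6898*q + 0.9867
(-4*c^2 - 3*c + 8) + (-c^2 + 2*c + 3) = -5*c^2 - c + 11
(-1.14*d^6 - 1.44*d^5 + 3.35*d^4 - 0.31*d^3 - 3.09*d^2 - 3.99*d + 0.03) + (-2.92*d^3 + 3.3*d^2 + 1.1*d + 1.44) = -1.14*d^6 - 1.44*d^5 + 3.35*d^4 - 3.23*d^3 + 0.21*d^2 - 2.89*d + 1.47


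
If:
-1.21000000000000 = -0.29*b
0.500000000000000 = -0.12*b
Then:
No Solution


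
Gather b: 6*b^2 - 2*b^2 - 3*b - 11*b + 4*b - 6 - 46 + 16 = 4*b^2 - 10*b - 36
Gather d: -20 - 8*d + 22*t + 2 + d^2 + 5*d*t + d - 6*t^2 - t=d^2 + d*(5*t - 7) - 6*t^2 + 21*t - 18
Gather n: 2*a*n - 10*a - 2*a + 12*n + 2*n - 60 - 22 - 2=-12*a + n*(2*a + 14) - 84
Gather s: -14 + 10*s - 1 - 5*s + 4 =5*s - 11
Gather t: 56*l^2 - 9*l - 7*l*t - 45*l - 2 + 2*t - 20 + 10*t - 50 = 56*l^2 - 54*l + t*(12 - 7*l) - 72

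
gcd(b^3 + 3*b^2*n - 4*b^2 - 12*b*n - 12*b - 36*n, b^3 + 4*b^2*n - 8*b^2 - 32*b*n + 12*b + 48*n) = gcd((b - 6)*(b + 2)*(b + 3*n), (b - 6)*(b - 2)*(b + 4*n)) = b - 6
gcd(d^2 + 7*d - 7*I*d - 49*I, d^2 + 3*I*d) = 1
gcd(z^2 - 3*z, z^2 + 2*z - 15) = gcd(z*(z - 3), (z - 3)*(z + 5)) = z - 3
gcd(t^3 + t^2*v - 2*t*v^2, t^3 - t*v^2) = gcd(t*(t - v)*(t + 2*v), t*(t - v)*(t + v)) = t^2 - t*v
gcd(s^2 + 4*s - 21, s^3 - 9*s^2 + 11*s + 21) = s - 3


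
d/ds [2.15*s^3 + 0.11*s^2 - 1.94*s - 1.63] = 6.45*s^2 + 0.22*s - 1.94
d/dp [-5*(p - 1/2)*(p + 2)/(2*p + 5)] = 5*(-4*p^2 - 20*p - 19)/(2*(4*p^2 + 20*p + 25))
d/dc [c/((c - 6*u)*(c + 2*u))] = (-c*(c - 6*u) - c*(c + 2*u) + (c - 6*u)*(c + 2*u))/((c - 6*u)^2*(c + 2*u)^2)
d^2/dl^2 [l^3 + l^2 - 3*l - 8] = 6*l + 2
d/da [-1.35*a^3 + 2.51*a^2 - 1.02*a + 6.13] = -4.05*a^2 + 5.02*a - 1.02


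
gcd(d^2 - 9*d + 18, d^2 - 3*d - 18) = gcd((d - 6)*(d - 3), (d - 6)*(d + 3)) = d - 6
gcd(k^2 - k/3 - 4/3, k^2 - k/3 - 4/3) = k^2 - k/3 - 4/3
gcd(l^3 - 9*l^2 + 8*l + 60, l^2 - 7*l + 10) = l - 5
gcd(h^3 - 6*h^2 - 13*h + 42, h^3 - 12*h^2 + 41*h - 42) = h^2 - 9*h + 14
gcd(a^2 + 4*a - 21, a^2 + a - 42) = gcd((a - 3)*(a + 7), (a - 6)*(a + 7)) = a + 7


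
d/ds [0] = 0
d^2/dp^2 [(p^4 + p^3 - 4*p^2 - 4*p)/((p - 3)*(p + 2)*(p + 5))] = 2*(19*p^3 - 135*p^2 + 585*p - 285)/(p^6 + 6*p^5 - 33*p^4 - 172*p^3 + 495*p^2 + 1350*p - 3375)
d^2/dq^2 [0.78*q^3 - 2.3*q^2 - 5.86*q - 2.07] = 4.68*q - 4.6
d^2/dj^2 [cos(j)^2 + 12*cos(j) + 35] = -12*cos(j) - 2*cos(2*j)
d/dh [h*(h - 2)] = 2*h - 2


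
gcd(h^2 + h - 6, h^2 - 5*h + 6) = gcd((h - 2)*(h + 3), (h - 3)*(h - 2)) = h - 2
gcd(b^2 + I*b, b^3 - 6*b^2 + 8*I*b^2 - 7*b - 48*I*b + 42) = b + I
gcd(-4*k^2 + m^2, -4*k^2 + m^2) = 4*k^2 - m^2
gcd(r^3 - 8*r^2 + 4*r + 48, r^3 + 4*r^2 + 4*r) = r + 2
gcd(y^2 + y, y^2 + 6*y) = y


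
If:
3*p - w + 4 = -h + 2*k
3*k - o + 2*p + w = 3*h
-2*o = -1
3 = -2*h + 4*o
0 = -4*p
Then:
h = -1/2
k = -9/2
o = 1/2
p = 0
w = 25/2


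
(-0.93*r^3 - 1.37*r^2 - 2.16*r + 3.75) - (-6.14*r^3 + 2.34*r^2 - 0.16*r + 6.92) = 5.21*r^3 - 3.71*r^2 - 2.0*r - 3.17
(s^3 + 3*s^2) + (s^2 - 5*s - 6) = s^3 + 4*s^2 - 5*s - 6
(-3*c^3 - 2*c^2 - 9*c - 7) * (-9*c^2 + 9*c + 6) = 27*c^5 - 9*c^4 + 45*c^3 - 30*c^2 - 117*c - 42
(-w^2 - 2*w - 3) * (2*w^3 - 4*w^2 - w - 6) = -2*w^5 + 3*w^3 + 20*w^2 + 15*w + 18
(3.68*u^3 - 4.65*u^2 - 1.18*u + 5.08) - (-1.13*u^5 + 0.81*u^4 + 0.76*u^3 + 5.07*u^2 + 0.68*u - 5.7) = 1.13*u^5 - 0.81*u^4 + 2.92*u^3 - 9.72*u^2 - 1.86*u + 10.78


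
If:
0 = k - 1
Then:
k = 1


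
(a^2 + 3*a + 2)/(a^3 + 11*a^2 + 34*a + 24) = (a + 2)/(a^2 + 10*a + 24)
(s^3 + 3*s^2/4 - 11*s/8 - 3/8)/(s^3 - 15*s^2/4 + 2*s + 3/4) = (s + 3/2)/(s - 3)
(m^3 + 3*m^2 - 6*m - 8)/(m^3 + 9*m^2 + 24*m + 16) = (m - 2)/(m + 4)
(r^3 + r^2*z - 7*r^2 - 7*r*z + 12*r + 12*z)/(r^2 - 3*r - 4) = (r^2 + r*z - 3*r - 3*z)/(r + 1)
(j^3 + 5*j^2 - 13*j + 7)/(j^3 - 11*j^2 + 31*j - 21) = (j^2 + 6*j - 7)/(j^2 - 10*j + 21)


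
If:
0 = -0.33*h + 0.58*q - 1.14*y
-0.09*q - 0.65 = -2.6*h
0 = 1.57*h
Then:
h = 0.00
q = -7.22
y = -3.67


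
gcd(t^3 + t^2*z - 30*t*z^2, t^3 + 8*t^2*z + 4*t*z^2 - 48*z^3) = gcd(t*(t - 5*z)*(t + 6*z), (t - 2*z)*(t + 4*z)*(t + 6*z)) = t + 6*z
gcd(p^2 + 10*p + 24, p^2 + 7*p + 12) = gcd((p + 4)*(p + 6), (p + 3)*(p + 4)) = p + 4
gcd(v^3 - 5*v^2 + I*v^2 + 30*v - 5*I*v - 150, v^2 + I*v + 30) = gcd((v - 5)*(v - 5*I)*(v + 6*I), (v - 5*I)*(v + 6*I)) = v^2 + I*v + 30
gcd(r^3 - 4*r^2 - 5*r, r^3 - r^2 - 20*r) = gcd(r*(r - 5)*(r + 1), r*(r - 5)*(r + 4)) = r^2 - 5*r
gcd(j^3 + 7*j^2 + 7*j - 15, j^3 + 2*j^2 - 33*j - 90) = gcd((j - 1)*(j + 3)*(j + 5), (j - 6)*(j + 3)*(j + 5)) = j^2 + 8*j + 15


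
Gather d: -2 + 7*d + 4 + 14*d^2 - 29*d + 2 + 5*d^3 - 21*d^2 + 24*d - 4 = 5*d^3 - 7*d^2 + 2*d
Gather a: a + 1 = a + 1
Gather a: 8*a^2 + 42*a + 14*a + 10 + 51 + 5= 8*a^2 + 56*a + 66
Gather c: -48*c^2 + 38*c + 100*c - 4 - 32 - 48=-48*c^2 + 138*c - 84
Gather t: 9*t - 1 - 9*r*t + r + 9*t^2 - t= r + 9*t^2 + t*(8 - 9*r) - 1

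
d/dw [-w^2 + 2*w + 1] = 2 - 2*w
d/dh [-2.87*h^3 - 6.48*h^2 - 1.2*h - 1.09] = -8.61*h^2 - 12.96*h - 1.2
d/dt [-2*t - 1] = -2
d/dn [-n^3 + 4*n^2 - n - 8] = -3*n^2 + 8*n - 1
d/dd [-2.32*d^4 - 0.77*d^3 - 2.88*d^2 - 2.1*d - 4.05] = -9.28*d^3 - 2.31*d^2 - 5.76*d - 2.1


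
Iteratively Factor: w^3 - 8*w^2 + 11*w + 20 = (w + 1)*(w^2 - 9*w + 20) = (w - 5)*(w + 1)*(w - 4)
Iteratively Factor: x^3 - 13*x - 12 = (x + 1)*(x^2 - x - 12) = (x - 4)*(x + 1)*(x + 3)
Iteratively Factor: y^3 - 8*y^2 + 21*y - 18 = (y - 3)*(y^2 - 5*y + 6) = (y - 3)^2*(y - 2)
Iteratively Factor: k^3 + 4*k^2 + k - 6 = (k + 2)*(k^2 + 2*k - 3) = (k + 2)*(k + 3)*(k - 1)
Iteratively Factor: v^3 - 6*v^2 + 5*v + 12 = (v - 3)*(v^2 - 3*v - 4) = (v - 3)*(v + 1)*(v - 4)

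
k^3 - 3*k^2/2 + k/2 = k*(k - 1)*(k - 1/2)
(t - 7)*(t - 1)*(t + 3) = t^3 - 5*t^2 - 17*t + 21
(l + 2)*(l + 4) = l^2 + 6*l + 8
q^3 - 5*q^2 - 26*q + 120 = (q - 6)*(q - 4)*(q + 5)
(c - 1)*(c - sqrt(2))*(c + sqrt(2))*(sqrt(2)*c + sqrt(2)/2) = sqrt(2)*c^4 - sqrt(2)*c^3/2 - 5*sqrt(2)*c^2/2 + sqrt(2)*c + sqrt(2)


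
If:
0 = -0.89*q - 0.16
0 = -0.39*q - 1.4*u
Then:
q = -0.18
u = 0.05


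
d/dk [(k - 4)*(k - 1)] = 2*k - 5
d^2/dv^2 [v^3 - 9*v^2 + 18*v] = 6*v - 18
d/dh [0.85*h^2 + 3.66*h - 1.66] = 1.7*h + 3.66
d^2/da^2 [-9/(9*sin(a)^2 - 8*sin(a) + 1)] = 18*(162*sin(a)^4 - 108*sin(a)^3 - 229*sin(a)^2 + 220*sin(a) - 55)/(9*sin(a)^2 - 8*sin(a) + 1)^3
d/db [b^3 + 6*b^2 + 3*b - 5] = 3*b^2 + 12*b + 3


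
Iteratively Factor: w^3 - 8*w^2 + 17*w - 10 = (w - 1)*(w^2 - 7*w + 10) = (w - 2)*(w - 1)*(w - 5)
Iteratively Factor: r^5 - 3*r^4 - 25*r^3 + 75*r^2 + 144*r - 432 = (r - 4)*(r^4 + r^3 - 21*r^2 - 9*r + 108) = (r - 4)*(r - 3)*(r^3 + 4*r^2 - 9*r - 36) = (r - 4)*(r - 3)*(r + 3)*(r^2 + r - 12) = (r - 4)*(r - 3)^2*(r + 3)*(r + 4)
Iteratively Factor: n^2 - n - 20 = (n - 5)*(n + 4)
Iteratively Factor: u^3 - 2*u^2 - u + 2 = (u - 1)*(u^2 - u - 2) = (u - 1)*(u + 1)*(u - 2)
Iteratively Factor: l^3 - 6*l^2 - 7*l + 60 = (l + 3)*(l^2 - 9*l + 20) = (l - 5)*(l + 3)*(l - 4)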